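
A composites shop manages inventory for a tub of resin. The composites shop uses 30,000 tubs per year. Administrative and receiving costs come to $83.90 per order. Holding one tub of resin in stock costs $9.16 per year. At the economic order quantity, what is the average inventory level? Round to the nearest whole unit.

EOQ = √(2DS/H) = √(2 × 30,000 × 83.9 / 9.16) ≈ 741.33.
Average inventory = Q*/2 ≈ 741.33 / 2 = 370.663.

Average inventory ≈ 371 tubs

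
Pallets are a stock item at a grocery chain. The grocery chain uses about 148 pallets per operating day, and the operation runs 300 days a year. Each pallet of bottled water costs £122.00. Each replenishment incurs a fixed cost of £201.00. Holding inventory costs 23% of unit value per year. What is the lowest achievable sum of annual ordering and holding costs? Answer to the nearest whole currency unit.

TC* ≈ £22,379

Annual demand D = 148 × 300 = 44,400.
Holding cost H = 0.23 × £122.00 = £28.0600 per unit per year.
EOQ = √(2DS/H) = √(2 × 44,400 × 201 / 28.06) ≈ 797.56.
At the optimum the two cost components are equal, so total cost = 2·(Q*/2)H = Q*·H.
Minimum total = √(2DSH) = √(2 × 44,400 × 201 × 28.06) ≈ 22379.395.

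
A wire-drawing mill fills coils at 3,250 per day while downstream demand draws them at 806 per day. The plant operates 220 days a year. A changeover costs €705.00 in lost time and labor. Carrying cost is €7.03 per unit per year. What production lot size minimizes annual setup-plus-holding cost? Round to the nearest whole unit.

Annual demand D = 806 × 220 = 177,320.
Production build-up factor (1 − d/p) = 1 − 806/3,250 = 0.7520.
Q* = √(2DS / (H(1 − d/p))) = √(2 × 177,320 × 705 / (7.03 × 0.7520)).
= √(250,021,200 / 5.2866) ≈ 6877.045.

Q* ≈ 6,877 coils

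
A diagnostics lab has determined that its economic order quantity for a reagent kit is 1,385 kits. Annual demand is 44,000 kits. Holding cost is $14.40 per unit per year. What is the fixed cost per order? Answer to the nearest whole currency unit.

S ≈ $314

Invert the EOQ relation Q*² = 2DS/H.
From Q* = √(2DS/H): S = Q*²H / (2D) = 1,385² × 14.4 / (2 × 44,000) = 313.8914.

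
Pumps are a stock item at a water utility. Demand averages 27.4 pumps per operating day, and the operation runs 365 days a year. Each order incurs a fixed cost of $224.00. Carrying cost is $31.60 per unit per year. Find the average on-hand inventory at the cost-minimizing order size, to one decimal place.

Annual demand D = 27.4 × 365 = 10,001.
EOQ = √(2DS/H) = √(2 × 10,001 × 224 / 31.6) ≈ 376.55.
Average inventory = Q*/2 ≈ 376.55 / 2 = 188.273.

Average inventory ≈ 188.3 pumps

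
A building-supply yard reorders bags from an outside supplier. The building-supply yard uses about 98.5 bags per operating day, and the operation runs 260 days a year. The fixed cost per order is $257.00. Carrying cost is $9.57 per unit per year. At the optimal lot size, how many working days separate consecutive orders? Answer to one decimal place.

Annual demand D = 98.5 × 260 = 25,610.
The optimal lot size = √(2DS/H) = √(2 × 25,610 × 257 / 9.57) ≈ 1172.82.
Cycle time = Q*/D × 260 = 1172.82 / 25,610 × 260 ≈ 11.907 days.

T ≈ 11.9 days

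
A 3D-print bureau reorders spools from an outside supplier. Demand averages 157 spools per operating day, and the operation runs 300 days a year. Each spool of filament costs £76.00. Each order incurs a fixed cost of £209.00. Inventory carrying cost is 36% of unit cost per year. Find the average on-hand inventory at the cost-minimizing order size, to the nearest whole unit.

Annual demand D = 157 × 300 = 47,100.
Holding cost H = 0.36 × £76.00 = £27.3600 per unit per year.
EOQ = √(2DS/H) = √(2 × 47,100 × 209 / 27.36) ≈ 848.28.
Average inventory = Q*/2 ≈ 848.28 / 2 = 424.141.

Average inventory ≈ 424 spools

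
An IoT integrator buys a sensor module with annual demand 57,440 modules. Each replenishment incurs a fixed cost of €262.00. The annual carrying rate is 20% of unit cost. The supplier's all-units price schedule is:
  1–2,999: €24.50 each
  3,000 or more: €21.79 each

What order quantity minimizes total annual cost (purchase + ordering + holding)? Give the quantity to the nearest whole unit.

Holding cost per unit per year at price C is H = 0.20·C.
Evaluate total cost at each tier's feasible EOQ or, if the EOQ is below the tier, at the tier's minimum quantity.
EOQ at €24.50 = 2478.4 (feasible in tier 1): TC = 57,440×€24.50 + (57,440/2478.4)×262 + (2478.4/2)×0.20×€24.50 = €1,419,424.26.
EOQ at €21.79 = 2628.0 < 3000, so use break Q=3000: TC = 57,440×€21.79 + (57,440/3000.0)×262 + (3000.0/2)×0.20×€21.79 = €1,263,171.03.
Lowest total cost is €1,263,171.03 at Q = 3000.0.

Q* ≈ 3,000 modules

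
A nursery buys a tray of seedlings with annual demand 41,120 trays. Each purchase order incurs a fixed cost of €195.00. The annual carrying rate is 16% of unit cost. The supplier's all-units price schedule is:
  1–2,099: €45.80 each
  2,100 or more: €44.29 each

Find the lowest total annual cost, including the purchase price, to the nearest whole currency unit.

TC* ≈ €1,832,464

Holding cost per unit per year at price C is H = 0.16·C.
Evaluate total cost at each tier's feasible EOQ or, if the EOQ is below the tier, at the tier's minimum quantity.
EOQ at €45.80 = 1479.3 (feasible in tier 1): TC = 41,120×€45.80 + (41,120/1479.3)×195 + (1479.3/2)×0.16×€45.80 = €1,894,136.56.
EOQ at €44.29 = 1504.3 < 2100, so use break Q=2100: TC = 41,120×€44.29 + (41,120/2100.0)×195 + (2100.0/2)×0.16×€44.29 = €1,832,463.81.
Lowest total cost among the candidates is at Q = 2100.0.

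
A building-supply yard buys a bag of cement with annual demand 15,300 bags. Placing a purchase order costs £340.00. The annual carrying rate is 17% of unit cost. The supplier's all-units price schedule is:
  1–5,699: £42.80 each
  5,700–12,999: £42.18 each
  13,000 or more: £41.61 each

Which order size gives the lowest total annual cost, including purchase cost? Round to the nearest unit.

Holding cost per unit per year at price C is H = 0.17·C.
For each price level, check whether its EOQ is feasible; otherwise the best quantity at that price is the breakpoint.
EOQ at £42.80 = 1195.8 (feasible in tier 1): TC = 15,300×£42.80 + (15,300/1195.8)×340 + (1195.8/2)×0.17×£42.80 = £663,540.55.
EOQ at £42.18 = 1204.5 < 5700, so use break Q=5700: TC = 15,300×£42.18 + (15,300/5700.0)×340 + (5700.0/2)×0.17×£42.18 = £666,702.84.
EOQ at £41.61 = 1212.8 < 13000, so use break Q=13000: TC = 15,300×£41.61 + (15,300/13000.0)×340 + (13000.0/2)×0.17×£41.61 = £683,012.20.
Lowest total cost is £663,540.55 at Q = 1195.8.

Q* ≈ 1,196 bags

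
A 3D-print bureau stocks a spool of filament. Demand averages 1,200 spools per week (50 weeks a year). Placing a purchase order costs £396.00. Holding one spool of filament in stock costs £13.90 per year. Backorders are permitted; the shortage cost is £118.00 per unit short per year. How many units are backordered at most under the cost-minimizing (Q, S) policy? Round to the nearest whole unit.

Annual demand D = 1,200 × 50 = 60,000.
With planned backorders, Q* = √(2DS/H) · √((H+B)/B).
√(2DS/H) = √(2 × 60,000 × 396 / 13.9) = 1848.974.
√((H+B)/B) = √((13.9+118)/118) = 1.0573.
Q* ≈ 1954.844.
S* = Q* · H/(H+B) = 1954.844 × 13.9/131.9 ≈ 206.007.

S* ≈ 206 spools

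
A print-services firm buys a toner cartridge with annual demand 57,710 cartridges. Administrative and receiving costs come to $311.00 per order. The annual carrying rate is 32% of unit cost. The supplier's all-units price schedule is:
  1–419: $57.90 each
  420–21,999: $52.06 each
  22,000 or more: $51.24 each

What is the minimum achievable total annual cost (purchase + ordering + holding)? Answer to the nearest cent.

TC* ≈ $3,028,836.48

Holding cost per unit per year at price C is H = 0.32·C.
Evaluate total cost at each tier's feasible EOQ or, if the EOQ is below the tier, at the tier's minimum quantity.
Tier 1 ($57.90): EOQ = 1391.9 exceeds tier's upper bound 419, so this tier is dominated.
EOQ at $52.06 = 1467.9 (feasible in tier 2): TC = 57,710×$52.06 + (57,710/1467.9)×311 + (1467.9/2)×0.32×$52.06 = $3,028,836.48.
EOQ at $51.24 = 1479.6 < 22000, so use break Q=22000: TC = 57,710×$51.24 + (57,710/22000.0)×311 + (22000.0/2)×0.32×$51.24 = $3,138,241.01.
Lowest total cost among the candidates is at Q = 1467.9.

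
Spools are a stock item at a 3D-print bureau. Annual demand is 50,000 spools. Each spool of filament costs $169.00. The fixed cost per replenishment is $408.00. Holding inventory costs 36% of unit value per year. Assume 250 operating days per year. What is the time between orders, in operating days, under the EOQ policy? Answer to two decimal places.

Holding cost H = 0.36 × $169.00 = $60.8400 per unit per year.
Q* = √(2DS/H) = √(2 × 50,000 × 408 / 60.84) ≈ 818.91.
Cycle time = Q*/D × 250 = 818.91 / 50,000 × 250 ≈ 4.095 days.

T ≈ 4.09 days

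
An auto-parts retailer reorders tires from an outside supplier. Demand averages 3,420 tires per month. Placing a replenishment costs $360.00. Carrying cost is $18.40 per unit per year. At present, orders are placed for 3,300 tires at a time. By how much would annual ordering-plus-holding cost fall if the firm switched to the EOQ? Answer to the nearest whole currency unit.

Extra cost ≈ $11,520 per year

Annual demand D = 3,420 × 12 = 41,040.
EOQ = √(2DS/H) = √(2 × 41,040 × 360 / 18.4) ≈ 1267.25.
Cost at Q* = (D/Q*)S + (Q*/2)H = √(2DSH) ≈ $23,317.33.
Cost at Q = 3,300: (41,040/3,300)×360 + (3,300/2)×18.4 = $4,477.09 + $30,360.00 = $34,837.09.
Excess = $34,837.09 − $23,317.33 = $11,519.76.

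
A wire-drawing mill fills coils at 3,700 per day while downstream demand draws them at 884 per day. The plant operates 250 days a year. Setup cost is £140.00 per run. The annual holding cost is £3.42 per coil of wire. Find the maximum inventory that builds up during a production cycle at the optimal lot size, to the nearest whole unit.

Annual demand D = 884 × 250 = 221,000.
Production build-up factor (1 − d/p) = 1 − 884/3,700 = 0.7611.
Q* = √(2DS / (H(1 − d/p))) = √(2 × 221,000 × 140 / (3.42 × 0.7611)).
= √(61,880,000 / 2.6029) ≈ 4875.808.
Maximum inventory = Q*(1 − d/p) = 4875.808 × 0.7611 ≈ 3710.886.

I_max ≈ 3,711 coils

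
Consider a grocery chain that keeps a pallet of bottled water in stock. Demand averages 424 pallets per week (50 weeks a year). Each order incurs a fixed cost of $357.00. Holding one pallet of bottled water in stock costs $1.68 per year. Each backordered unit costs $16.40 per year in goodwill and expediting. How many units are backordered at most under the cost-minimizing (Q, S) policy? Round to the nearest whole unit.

S* ≈ 293 pallets

Annual demand D = 424 × 50 = 21,200.
With planned backorders, Q* = √(2DS/H) · √((H+B)/B).
√(2DS/H) = √(2 × 21,200 × 357 / 1.68) = 3001.666.
√((H+B)/B) = √((1.68+16.4)/16.4) = 1.0500.
Q* ≈ 3151.662.
S* = Q* · H/(H+B) = 3151.662 × 1.68/18.08 ≈ 292.854.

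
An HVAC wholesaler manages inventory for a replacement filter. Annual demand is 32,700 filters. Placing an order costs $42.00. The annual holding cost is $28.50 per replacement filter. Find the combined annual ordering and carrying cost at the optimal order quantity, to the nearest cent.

TC* ≈ $8,847.81

EOQ = √(2DS/H) = √(2 × 32,700 × 42 / 28.5) ≈ 310.45.
At Q*, ordering cost (D/Q*)S equals holding cost (Q*/2)H, each = √(DSH/2).
Minimum total = √(2DSH) = √(2 × 32,700 × 42 × 28.5) ≈ 8847.813.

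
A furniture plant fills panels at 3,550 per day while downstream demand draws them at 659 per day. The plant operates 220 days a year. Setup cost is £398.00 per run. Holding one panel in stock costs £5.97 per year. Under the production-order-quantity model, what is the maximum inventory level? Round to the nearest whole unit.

Annual demand D = 659 × 220 = 144,980.
Production build-up factor (1 − d/p) = 1 − 659/3,550 = 0.8144.
Q* = √(2DS / (H(1 − d/p))) = √(2 × 144,980 × 398 / (5.97 × 0.8144)).
= √(115,404,080 / 4.8618) ≈ 4872.070.
Maximum inventory = Q*(1 − d/p) = 4872.070 × 0.8144 ≈ 3967.649.

I_max ≈ 3,968 panels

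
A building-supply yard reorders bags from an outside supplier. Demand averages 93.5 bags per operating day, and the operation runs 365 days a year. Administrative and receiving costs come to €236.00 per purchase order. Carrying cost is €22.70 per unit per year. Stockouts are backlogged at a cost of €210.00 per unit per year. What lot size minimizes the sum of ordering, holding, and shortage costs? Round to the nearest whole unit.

Annual demand D = 93.5 × 365 = 34,127.5.
With planned backorders, Q* = √(2DS/H) · √((H+B)/B).
√(2DS/H) = √(2 × 34,127.5 × 236 / 22.7) = 842.384.
√((H+B)/B) = √((22.7+210)/210) = 1.0527.
Q* ≈ 886.745.

Q* ≈ 887 bags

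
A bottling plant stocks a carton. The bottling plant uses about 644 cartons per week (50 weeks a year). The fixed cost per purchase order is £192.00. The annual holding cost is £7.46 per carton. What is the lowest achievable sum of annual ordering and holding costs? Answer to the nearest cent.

TC* ≈ £9,604.24

Annual demand D = 644 × 50 = 32,200.
Q* = √(2DS/H) = √(2 × 32,200 × 192 / 7.46) ≈ 1287.43.
At Q*, ordering cost (D/Q*)S equals holding cost (Q*/2)H, each = √(DSH/2).
Minimum total = √(2DSH) = √(2 × 32,200 × 192 × 7.46) ≈ 9604.239.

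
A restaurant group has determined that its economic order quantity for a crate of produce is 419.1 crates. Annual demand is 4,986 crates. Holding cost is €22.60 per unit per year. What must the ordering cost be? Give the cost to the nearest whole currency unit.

Squaring Q* = √(2DS/H) gives Q*² = 2DS/H.
From Q* = √(2DS/H): S = Q*²H / (2D) = 419.1² × 22.6 / (2 × 4,986) = 398.0719.

S ≈ €398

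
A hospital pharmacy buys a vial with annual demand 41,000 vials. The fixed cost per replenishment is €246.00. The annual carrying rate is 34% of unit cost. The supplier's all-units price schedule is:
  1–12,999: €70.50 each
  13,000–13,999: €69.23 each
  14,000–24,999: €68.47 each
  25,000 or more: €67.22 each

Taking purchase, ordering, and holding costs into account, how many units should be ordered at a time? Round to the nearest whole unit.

Holding cost per unit per year at price C is H = 0.34·C.
Evaluate total cost at each tier's feasible EOQ or, if the EOQ is below the tier, at the tier's minimum quantity.
EOQ at €70.50 = 917.4 (feasible in tier 1): TC = 41,000×€70.50 + (41,000/917.4)×246 + (917.4/2)×0.34×€70.50 = €2,912,489.15.
EOQ at €69.23 = 925.7 < 13000, so use break Q=13000: TC = 41,000×€69.23 + (41,000/13000.0)×246 + (13000.0/2)×0.34×€69.23 = €2,992,204.15.
EOQ at €68.47 = 930.9 < 14000, so use break Q=14000: TC = 41,000×€68.47 + (41,000/14000.0)×246 + (14000.0/2)×0.34×€68.47 = €2,970,949.03.
EOQ at €67.22 = 939.5 < 25000, so use break Q=25000: TC = 41,000×€67.22 + (41,000/25000.0)×246 + (25000.0/2)×0.34×€67.22 = €3,042,108.44.
Lowest total cost is €2,912,489.15 at Q = 917.4.

Q* ≈ 917 vials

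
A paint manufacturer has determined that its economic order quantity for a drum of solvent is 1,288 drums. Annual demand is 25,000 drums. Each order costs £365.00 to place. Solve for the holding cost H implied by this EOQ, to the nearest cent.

Invert the EOQ relation Q*² = 2DS/H.
From Q* = √(2DS/H): H = 2DS / Q*² = 2 × 25,000 × 365 / 1,288² = 11.0010.

H ≈ £11.00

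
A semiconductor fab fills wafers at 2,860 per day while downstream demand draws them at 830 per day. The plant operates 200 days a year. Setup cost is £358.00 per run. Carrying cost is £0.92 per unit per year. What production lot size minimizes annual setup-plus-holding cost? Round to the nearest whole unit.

Q* ≈ 13,491 wafers

Annual demand D = 830 × 200 = 166,000.
Production build-up factor (1 − d/p) = 1 − 830/2,860 = 0.7098.
Q* = √(2DS / (H(1 − d/p))) = √(2 × 166,000 × 358 / (0.92 × 0.7098)).
= √(118,856,000 / 0.653) ≈ 13491.233.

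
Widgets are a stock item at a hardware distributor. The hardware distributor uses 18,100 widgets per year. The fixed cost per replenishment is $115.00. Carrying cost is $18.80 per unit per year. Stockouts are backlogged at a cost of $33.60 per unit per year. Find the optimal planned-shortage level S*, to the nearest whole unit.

With planned backorders, Q* = √(2DS/H) · √((H+B)/B).
√(2DS/H) = √(2 × 18,100 × 115 / 18.8) = 470.570.
√((H+B)/B) = √((18.8+33.6)/33.6) = 1.2488.
Q* ≈ 587.652.
S* = Q* · H/(H+B) = 587.652 × 18.8/52.4 ≈ 210.837.

S* ≈ 211 widgets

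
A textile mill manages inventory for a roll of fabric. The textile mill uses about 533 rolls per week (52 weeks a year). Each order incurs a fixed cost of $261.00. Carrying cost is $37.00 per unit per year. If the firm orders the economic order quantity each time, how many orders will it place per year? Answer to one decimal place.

N ≈ 44.3 orders per year

Annual demand D = 533 × 52 = 27,716.
The optimal lot size = √(2DS/H) = √(2 × 27,716 × 261 / 37) ≈ 625.32.
Orders per year = D / Q* = 27,716 / 625.32 ≈ 44.323.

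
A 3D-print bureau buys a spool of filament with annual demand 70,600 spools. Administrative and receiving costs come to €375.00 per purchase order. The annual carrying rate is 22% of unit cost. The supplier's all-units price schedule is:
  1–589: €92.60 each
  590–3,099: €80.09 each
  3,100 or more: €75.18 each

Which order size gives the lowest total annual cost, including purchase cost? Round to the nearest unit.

Q* ≈ 3,100 spools

Holding cost per unit per year at price C is H = 0.22·C.
For each price level, check whether its EOQ is feasible; otherwise the best quantity at that price is the breakpoint.
Tier 1 (€92.60): EOQ = 1612.2 exceeds tier's upper bound 589, so this tier is dominated.
EOQ at €80.09 = 1733.5 (feasible in tier 2): TC = 70,600×€80.09 + (70,600/1733.5)×375 + (1733.5/2)×0.22×€80.09 = €5,684,898.53.
EOQ at €75.18 = 1789.2 < 3100, so use break Q=3100: TC = 70,600×€75.18 + (70,600/3100.0)×375 + (3100.0/2)×0.22×€75.18 = €5,341,884.70.
Lowest total cost is €5,341,884.70 at Q = 3100.0.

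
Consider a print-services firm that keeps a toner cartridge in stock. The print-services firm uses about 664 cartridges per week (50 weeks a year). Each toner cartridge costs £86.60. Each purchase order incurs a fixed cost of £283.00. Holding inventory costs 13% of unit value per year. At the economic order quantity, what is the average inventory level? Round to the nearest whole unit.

Average inventory ≈ 646 cartridges

Annual demand D = 664 × 50 = 33,200.
Holding cost H = 0.13 × £86.60 = £11.2580 per unit per year.
The optimal lot size = √(2DS/H) = √(2 × 33,200 × 283 / 11.258) ≈ 1291.95.
Average inventory = Q*/2 ≈ 1291.95 / 2 = 645.976.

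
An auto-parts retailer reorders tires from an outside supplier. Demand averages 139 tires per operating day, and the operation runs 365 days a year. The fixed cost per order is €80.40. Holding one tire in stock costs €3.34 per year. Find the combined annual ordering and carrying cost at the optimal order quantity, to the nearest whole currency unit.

Annual demand D = 139 × 365 = 50,735.
EOQ = √(2DS/H) = √(2 × 50,735 × 80.4 / 3.34) ≈ 1562.87.
At Q*, ordering cost (D/Q*)S equals holding cost (Q*/2)H, each = √(DSH/2).
Minimum total = √(2DSH) = √(2 × 50,735 × 80.4 × 3.34) ≈ 5219.995.

TC* ≈ €5,220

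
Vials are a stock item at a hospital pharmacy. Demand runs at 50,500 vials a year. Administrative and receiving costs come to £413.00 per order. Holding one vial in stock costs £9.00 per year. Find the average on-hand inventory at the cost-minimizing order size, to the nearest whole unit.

EOQ = √(2DS/H) = √(2 × 50,500 × 413 / 9) ≈ 2152.85.
Average inventory = Q*/2 ≈ 2152.85 / 2 = 1076.427.

Average inventory ≈ 1,076 vials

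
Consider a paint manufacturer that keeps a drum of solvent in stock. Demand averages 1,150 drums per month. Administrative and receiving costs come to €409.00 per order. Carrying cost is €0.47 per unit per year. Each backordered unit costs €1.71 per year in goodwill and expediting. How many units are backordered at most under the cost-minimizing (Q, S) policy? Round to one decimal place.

S* ≈ 1,193.0 drums

Annual demand D = 1,150 × 12 = 13,800.
With planned backorders, Q* = √(2DS/H) · √((H+B)/B).
√(2DS/H) = √(2 × 13,800 × 409 / 0.47) = 4900.803.
√((H+B)/B) = √((0.47+1.71)/1.71) = 1.1291.
Q* ≈ 5533.469.
S* = Q* · H/(H+B) = 5533.469 × 0.47/2.18 ≈ 1192.996.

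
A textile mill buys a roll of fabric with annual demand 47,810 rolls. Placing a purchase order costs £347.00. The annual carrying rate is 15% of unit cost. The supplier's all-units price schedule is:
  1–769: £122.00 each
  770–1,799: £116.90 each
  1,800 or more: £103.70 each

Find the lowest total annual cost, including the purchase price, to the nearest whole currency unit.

TC* ≈ £4,981,113

Holding cost per unit per year at price C is H = 0.15·C.
For each price level, check whether its EOQ is feasible; otherwise the best quantity at that price is the breakpoint.
Tier 1 (£122.00): EOQ = 1346.5 exceeds tier's upper bound 769, so this tier is dominated.
EOQ at £116.90 = 1375.6 (feasible in tier 2): TC = 47,810×£116.90 + (47,810/1375.6)×347 + (1375.6/2)×0.15×£116.90 = £5,613,109.82.
EOQ at £103.70 = 1460.5 < 1800, so use break Q=1800: TC = 47,810×£103.70 + (47,810/1800.0)×347 + (1800.0/2)×0.15×£103.70 = £4,981,113.21.
Lowest total cost among the candidates is at Q = 1800.0.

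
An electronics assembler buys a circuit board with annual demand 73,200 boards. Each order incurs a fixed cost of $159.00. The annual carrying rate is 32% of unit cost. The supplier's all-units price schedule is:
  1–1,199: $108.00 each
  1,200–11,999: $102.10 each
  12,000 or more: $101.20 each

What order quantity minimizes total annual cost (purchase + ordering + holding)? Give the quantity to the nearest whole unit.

Q* ≈ 1,200 boards

Holding cost per unit per year at price C is H = 0.32·C.
Evaluate total cost at each tier's feasible EOQ or, if the EOQ is below the tier, at the tier's minimum quantity.
EOQ at $108.00 = 820.7 (feasible in tier 1): TC = 73,200×$108.00 + (73,200/820.7)×159 + (820.7/2)×0.32×$108.00 = $7,933,963.25.
EOQ at $102.10 = 844.1 < 1200, so use break Q=1200: TC = 73,200×$102.10 + (73,200/1200.0)×159 + (1200.0/2)×0.32×$102.10 = $7,503,022.20.
EOQ at $101.20 = 847.8 < 12000, so use break Q=12000: TC = 73,200×$101.20 + (73,200/12000.0)×159 + (12000.0/2)×0.32×$101.20 = $7,603,113.90.
Lowest total cost is $7,503,022.20 at Q = 1200.0.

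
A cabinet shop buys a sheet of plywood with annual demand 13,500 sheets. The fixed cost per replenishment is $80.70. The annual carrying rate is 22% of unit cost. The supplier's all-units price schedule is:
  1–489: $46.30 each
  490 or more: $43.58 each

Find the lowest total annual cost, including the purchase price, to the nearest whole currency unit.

Holding cost per unit per year at price C is H = 0.22·C.
For each price level, check whether its EOQ is feasible; otherwise the best quantity at that price is the breakpoint.
EOQ at $46.30 = 462.5 (feasible in tier 1): TC = 13,500×$46.30 + (13,500/462.5)×80.7 + (462.5/2)×0.22×$46.30 = $629,761.08.
EOQ at $43.58 = 476.7 < 490, so use break Q=490: TC = 13,500×$43.58 + (13,500/490.0)×80.7 + (490.0/2)×0.22×$43.58 = $592,902.33.
Lowest total cost among the candidates is at Q = 490.0.

TC* ≈ $592,902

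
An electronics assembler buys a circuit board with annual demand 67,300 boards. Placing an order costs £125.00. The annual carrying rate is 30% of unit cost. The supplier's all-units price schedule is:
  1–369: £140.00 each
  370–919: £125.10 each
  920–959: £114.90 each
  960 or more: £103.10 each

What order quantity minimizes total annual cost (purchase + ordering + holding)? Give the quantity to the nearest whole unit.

Holding cost per unit per year at price C is H = 0.30·C.
Evaluate total cost at each tier's feasible EOQ or, if the EOQ is below the tier, at the tier's minimum quantity.
Tier 1 (£140.00): EOQ = 632.9 exceeds tier's upper bound 369, so this tier is dominated.
EOQ at £125.10 = 669.6 (feasible in tier 2): TC = 67,300×£125.10 + (67,300/669.6)×125 + (669.6/2)×0.30×£125.10 = £8,444,358.51.
EOQ at £114.90 = 698.6 < 920, so use break Q=920: TC = 67,300×£114.90 + (67,300/920.0)×125 + (920.0/2)×0.30×£114.90 = £7,757,770.22.
EOQ at £103.10 = 737.5 < 960, so use break Q=960: TC = 67,300×£103.10 + (67,300/960.0)×125 + (960.0/2)×0.30×£103.10 = £6,962,239.42.
Lowest total cost is £6,962,239.42 at Q = 960.0.

Q* ≈ 960 boards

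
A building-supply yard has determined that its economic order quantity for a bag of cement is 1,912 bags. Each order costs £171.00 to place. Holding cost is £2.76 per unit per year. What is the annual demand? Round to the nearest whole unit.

Invert the EOQ relation Q*² = 2DS/H.
From Q* = √(2DS/H): D = Q*²H / (2S) = 1,912² × 2.76 / (2 × 171) = 29502.495.

D ≈ 29,502 bags per year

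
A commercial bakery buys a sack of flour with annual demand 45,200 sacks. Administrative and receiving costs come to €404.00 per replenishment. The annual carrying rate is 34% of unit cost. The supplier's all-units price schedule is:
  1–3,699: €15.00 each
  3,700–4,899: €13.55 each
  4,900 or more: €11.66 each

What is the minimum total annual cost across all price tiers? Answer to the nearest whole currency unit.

TC* ≈ €540,471

Holding cost per unit per year at price C is H = 0.34·C.
Candidates are each tier's EOQ (if it falls in that tier) and each price-break quantity.
EOQ at €15.00 = 2676.0 (feasible in tier 1): TC = 45,200×€15.00 + (45,200/2676.0)×404 + (2676.0/2)×0.34×€15.00 = €691,647.72.
EOQ at €13.55 = 2815.6 < 3700, so use break Q=3700: TC = 45,200×€13.55 + (45,200/3700.0)×404 + (3700.0/2)×0.34×€13.55 = €625,918.30.
EOQ at €11.66 = 3035.2 < 4900, so use break Q=4900: TC = 45,200×€11.66 + (45,200/4900.0)×404 + (4900.0/2)×0.34×€11.66 = €540,471.47.
Lowest total cost among the candidates is at Q = 4900.0.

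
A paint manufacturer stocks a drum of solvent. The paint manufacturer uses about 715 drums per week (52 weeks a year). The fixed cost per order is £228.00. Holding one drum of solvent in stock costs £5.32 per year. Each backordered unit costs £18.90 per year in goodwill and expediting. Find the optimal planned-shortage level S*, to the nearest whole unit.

S* ≈ 444 drums

Annual demand D = 715 × 52 = 37,180.
With planned backorders, Q* = √(2DS/H) · √((H+B)/B).
√(2DS/H) = √(2 × 37,180 × 228 / 5.32) = 1785.177.
√((H+B)/B) = √((5.32+18.9)/18.9) = 1.1320.
Q* ≈ 2020.866.
S* = Q* · H/(H+B) = 2020.866 × 5.32/24.22 ≈ 443.890.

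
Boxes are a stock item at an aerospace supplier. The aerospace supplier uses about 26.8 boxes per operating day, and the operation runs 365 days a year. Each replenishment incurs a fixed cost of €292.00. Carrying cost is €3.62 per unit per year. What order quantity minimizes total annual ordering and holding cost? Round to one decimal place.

Annual demand D = 26.8 × 365 = 9,782.
EOQ = √(2DS / H) = √(2 × 9,782 × 292 / 3.62).
= √(5,712,688 / 3.62) = √1,578,090.6077 ≈ 1256.221.

Q* ≈ 1,256.2 boxes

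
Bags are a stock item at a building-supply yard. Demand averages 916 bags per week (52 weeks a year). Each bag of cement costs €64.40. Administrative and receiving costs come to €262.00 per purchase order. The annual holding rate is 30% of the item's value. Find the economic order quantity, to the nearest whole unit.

Annual demand D = 916 × 52 = 47,632.
Holding cost H = 0.30 × €64.40 = €19.3200 per unit per year.
EOQ = √(2DS / H) = √(2 × 47,632 × 262 / 19.32).
= √(24,959,168 / 19.32) = √1,291,882.4017 ≈ 1136.610.

Q* ≈ 1,137 bags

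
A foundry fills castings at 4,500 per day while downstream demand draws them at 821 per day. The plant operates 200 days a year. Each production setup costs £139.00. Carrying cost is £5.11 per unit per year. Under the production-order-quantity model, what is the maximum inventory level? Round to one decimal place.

I_max ≈ 2,702.4 castings

Annual demand D = 821 × 200 = 164,200.
Production build-up factor (1 − d/p) = 1 − 821/4,500 = 0.8176.
Q* = √(2DS / (H(1 − d/p))) = √(2 × 164,200 × 139 / (5.11 × 0.8176)).
= √(45,647,600 / 4.1777) ≈ 3305.521.
Maximum inventory = Q*(1 − d/p) = 3305.521 × 0.8176 ≈ 2702.447.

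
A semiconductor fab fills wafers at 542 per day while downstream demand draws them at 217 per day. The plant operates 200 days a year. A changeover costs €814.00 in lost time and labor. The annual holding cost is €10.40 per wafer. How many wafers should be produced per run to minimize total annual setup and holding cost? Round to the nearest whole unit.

Annual demand D = 217 × 200 = 43,400.
Production build-up factor (1 − d/p) = 1 − 217/542 = 0.5996.
Q* = √(2DS / (H(1 − d/p))) = √(2 × 43,400 × 814 / (10.4 × 0.5996)).
= √(70,655,200 / 6.2362) ≈ 3365.994.

Q* ≈ 3,366 wafers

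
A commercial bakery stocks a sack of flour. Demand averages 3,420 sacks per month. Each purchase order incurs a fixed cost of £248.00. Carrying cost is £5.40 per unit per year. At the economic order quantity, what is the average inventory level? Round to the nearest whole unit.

Average inventory ≈ 971 sacks

Annual demand D = 3,420 × 12 = 41,040.
The optimal lot size = √(2DS/H) = √(2 × 41,040 × 248 / 5.4) ≈ 1941.55.
Average inventory = Q*/2 ≈ 1941.55 / 2 = 970.773.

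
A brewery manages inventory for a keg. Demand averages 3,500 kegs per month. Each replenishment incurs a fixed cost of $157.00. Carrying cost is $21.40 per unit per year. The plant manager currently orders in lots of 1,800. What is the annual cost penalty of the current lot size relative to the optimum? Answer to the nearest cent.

Extra cost ≈ $6,123.83 per year

Annual demand D = 3,500 × 12 = 42,000.
EOQ = √(2DS/H) = √(2 × 42,000 × 157 / 21.4) ≈ 785.02.
Cost at Q* = (D/Q*)S + (Q*/2)H = √(2DSH) ≈ $16,799.50.
Cost at Q = 1,800: (42,000/1,800)×157 + (1,800/2)×21.4 = $3,663.33 + $19,260.00 = $22,923.33.
Excess = $22,923.33 − $16,799.50 = $6,123.83.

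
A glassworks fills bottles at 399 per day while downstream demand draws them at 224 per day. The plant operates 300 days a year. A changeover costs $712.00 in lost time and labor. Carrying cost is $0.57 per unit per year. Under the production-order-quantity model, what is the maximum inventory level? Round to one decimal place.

Annual demand D = 224 × 300 = 67,200.
Production build-up factor (1 − d/p) = 1 − 224/399 = 0.4386.
Q* = √(2DS / (H(1 − d/p))) = √(2 × 67,200 × 712 / (0.57 × 0.4386)).
= √(95,692,800 / 0.25) ≈ 19564.539.
Maximum inventory = Q*(1 − d/p) = 19564.539 × 0.4386 ≈ 8580.938.

I_max ≈ 8,580.9 bottles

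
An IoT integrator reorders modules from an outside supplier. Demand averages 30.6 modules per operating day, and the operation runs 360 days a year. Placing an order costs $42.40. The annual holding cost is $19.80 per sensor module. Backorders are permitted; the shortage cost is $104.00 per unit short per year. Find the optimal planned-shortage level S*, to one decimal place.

Annual demand D = 30.6 × 360 = 11,016.
With planned backorders, Q* = √(2DS/H) · √((H+B)/B).
√(2DS/H) = √(2 × 11,016 × 42.4 / 19.8) = 217.209.
√((H+B)/B) = √((19.8+104)/104) = 1.0910.
Q* ≈ 236.985.
S* = Q* · H/(H+B) = 236.985 × 19.8/123.8 ≈ 37.902.

S* ≈ 37.9 modules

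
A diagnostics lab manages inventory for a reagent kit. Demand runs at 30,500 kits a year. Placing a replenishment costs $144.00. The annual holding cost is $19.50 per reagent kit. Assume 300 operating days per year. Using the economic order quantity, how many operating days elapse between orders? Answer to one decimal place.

Q* = √(2DS/H) = √(2 × 30,500 × 144 / 19.5) ≈ 671.16.
Cycle time = Q*/D × 300 = 671.16 / 30,500 × 300 ≈ 6.602 days.

T ≈ 6.6 days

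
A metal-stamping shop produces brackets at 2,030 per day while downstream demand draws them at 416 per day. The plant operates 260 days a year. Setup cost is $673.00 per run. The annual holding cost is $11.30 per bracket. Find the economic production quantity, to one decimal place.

Q* ≈ 4,025.4 brackets

Annual demand D = 416 × 260 = 108,160.
Production build-up factor (1 − d/p) = 1 − 416/2,030 = 0.7951.
Q* = √(2DS / (H(1 − d/p))) = √(2 × 108,160 × 673 / (11.3 × 0.7951)).
= √(145,583,360 / 8.9843) ≈ 4025.436.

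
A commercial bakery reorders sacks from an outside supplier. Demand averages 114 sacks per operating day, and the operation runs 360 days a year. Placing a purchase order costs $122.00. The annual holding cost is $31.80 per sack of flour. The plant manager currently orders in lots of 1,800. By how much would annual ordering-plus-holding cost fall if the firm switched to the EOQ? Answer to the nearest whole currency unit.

Annual demand D = 114 × 360 = 41,040.
EOQ = √(2DS/H) = √(2 × 41,040 × 122 / 31.8) ≈ 561.16.
Cost at Q* = (D/Q*)S + (Q*/2)H = √(2DSH) ≈ $17,844.82.
Cost at Q = 1,800: (41,040/1,800)×122 + (1,800/2)×31.8 = $2,781.60 + $28,620.00 = $31,401.60.
Excess = $31,401.60 − $17,844.82 = $13,556.78.

Extra cost ≈ $13,557 per year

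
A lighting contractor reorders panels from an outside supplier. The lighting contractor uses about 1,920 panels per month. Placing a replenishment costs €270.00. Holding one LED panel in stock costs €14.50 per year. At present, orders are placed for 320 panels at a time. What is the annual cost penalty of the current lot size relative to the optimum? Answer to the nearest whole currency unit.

Extra cost ≈ €8,329 per year

Annual demand D = 1,920 × 12 = 23,040.
EOQ = √(2DS/H) = √(2 × 23,040 × 270 / 14.5) ≈ 926.31.
Cost at Q* = (D/Q*)S + (Q*/2)H = √(2DSH) ≈ €13,431.43.
Cost at Q = 320: (23,040/320)×270 + (320/2)×14.5 = €19,440.00 + €2,320.00 = €21,760.00.
Excess = €21,760.00 − €13,431.43 = €8,328.57.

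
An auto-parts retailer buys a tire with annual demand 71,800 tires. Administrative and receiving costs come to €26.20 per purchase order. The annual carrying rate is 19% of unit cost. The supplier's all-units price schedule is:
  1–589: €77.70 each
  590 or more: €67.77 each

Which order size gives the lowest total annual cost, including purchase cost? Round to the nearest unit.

Q* ≈ 590 tires

Holding cost per unit per year at price C is H = 0.19·C.
For each price level, check whether its EOQ is feasible; otherwise the best quantity at that price is the breakpoint.
EOQ at €77.70 = 504.8 (feasible in tier 1): TC = 71,800×€77.70 + (71,800/504.8)×26.2 + (504.8/2)×0.19×€77.70 = €5,586,312.73.
EOQ at €67.77 = 540.5 < 590, so use break Q=590: TC = 71,800×€67.77 + (71,800/590.0)×26.2 + (590.0/2)×0.19×€67.77 = €4,872,872.92.
Lowest total cost is €4,872,872.92 at Q = 590.0.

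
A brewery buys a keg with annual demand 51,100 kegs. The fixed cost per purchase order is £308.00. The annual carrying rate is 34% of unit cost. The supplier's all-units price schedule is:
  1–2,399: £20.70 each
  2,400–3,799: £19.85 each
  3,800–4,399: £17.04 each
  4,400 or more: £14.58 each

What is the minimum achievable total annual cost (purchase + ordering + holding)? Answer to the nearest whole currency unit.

TC* ≈ £759,521

Holding cost per unit per year at price C is H = 0.34·C.
Candidates are each tier's EOQ (if it falls in that tier) and each price-break quantity.
EOQ at £20.70 = 2114.8 (feasible in tier 1): TC = 51,100×£20.70 + (51,100/2114.8)×308 + (2114.8/2)×0.34×£20.70 = £1,072,654.20.
EOQ at £19.85 = 2159.6 < 2400, so use break Q=2400: TC = 51,100×£19.85 + (51,100/2400.0)×308 + (2400.0/2)×0.34×£19.85 = £1,028,991.63.
EOQ at £17.04 = 2330.9 < 3800, so use break Q=3800: TC = 51,100×£17.04 + (51,100/3800.0)×308 + (3800.0/2)×0.34×£17.04 = £885,893.63.
EOQ at £14.58 = 2519.9 < 4400, so use break Q=4400: TC = 51,100×£14.58 + (51,100/4400.0)×308 + (4400.0/2)×0.34×£14.58 = £759,520.84.
Lowest total cost among the candidates is at Q = 4400.0.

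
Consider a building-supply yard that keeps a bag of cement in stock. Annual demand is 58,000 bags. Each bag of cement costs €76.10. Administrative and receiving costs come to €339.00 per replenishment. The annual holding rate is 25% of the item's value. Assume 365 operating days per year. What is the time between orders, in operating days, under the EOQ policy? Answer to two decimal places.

Holding cost H = 0.25 × €76.10 = €19.0250 per unit per year.
The optimal lot size = √(2DS/H) = √(2 × 58,000 × 339 / 19.025) ≈ 1437.69.
Cycle time = Q*/D × 365 = 1437.69 / 58,000 × 365 ≈ 9.048 days.

T ≈ 9.05 days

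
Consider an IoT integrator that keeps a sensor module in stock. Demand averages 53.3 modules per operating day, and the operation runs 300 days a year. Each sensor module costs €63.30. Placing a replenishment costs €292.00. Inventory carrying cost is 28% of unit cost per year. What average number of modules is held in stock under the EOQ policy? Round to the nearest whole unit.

Average inventory ≈ 363 modules

Annual demand D = 53.3 × 300 = 15,990.
Holding cost H = 0.28 × €63.30 = €17.7240 per unit per year.
Q* = √(2DS/H) = √(2 × 15,990 × 292 / 17.724) ≈ 725.85.
Average inventory = Q*/2 ≈ 725.85 / 2 = 362.927.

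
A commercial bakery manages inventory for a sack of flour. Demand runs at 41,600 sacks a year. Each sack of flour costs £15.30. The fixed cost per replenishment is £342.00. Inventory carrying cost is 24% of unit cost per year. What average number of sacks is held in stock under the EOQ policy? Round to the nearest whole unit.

Holding cost H = 0.24 × £15.30 = £3.6720 per unit per year.
Q* = √(2DS/H) = √(2 × 41,600 × 342 / 3.672) ≈ 2783.71.
Average inventory = Q*/2 ≈ 2783.71 / 2 = 1391.853.

Average inventory ≈ 1,392 sacks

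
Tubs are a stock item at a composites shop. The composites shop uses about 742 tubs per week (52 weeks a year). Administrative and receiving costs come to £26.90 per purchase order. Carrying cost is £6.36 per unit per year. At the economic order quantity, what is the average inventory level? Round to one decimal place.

Average inventory ≈ 285.7 tubs

Annual demand D = 742 × 52 = 38,584.
The optimal lot size = √(2DS/H) = √(2 × 38,584 × 26.9 / 6.36) ≈ 571.30.
Average inventory = Q*/2 ≈ 571.30 / 2 = 285.651.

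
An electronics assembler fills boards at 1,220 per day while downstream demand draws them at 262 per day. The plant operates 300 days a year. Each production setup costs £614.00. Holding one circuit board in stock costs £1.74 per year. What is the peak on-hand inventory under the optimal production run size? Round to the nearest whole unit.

Annual demand D = 262 × 300 = 78,600.
Production build-up factor (1 − d/p) = 1 − 262/1,220 = 0.7852.
Q* = √(2DS / (H(1 − d/p))) = √(2 × 78,600 × 614 / (1.74 × 0.7852)).
= √(96,520,800 / 1.3663) ≈ 8404.909.
Maximum inventory = Q*(1 − d/p) = 8404.909 × 0.7852 ≈ 6599.920.

I_max ≈ 6,600 boards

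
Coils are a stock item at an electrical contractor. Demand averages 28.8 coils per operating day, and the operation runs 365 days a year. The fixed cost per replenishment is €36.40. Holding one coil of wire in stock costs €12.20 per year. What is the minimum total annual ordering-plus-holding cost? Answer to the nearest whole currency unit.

Annual demand D = 28.8 × 365 = 10,512.
EOQ = √(2DS/H) = √(2 × 10,512 × 36.4 / 12.2) ≈ 250.45.
At Q*, ordering cost (D/Q*)S equals holding cost (Q*/2)H, each = √(DSH/2).
Minimum total = √(2DSH) = √(2 × 10,512 × 36.4 × 12.2) ≈ 3055.542.

TC* ≈ €3,056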